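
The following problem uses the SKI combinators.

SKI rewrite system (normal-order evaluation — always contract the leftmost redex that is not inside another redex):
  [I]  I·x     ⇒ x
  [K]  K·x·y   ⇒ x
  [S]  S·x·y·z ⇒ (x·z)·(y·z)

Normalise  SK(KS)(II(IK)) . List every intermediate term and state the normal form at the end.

  start: SK(KS)(II(IK))
  →1  K(II(IK))(KS(II(IK)))
  →2  II(IK)
  →3  I(IK)
  →4  IK
  →5  K

Answer: normal form = K  (in 5 steps)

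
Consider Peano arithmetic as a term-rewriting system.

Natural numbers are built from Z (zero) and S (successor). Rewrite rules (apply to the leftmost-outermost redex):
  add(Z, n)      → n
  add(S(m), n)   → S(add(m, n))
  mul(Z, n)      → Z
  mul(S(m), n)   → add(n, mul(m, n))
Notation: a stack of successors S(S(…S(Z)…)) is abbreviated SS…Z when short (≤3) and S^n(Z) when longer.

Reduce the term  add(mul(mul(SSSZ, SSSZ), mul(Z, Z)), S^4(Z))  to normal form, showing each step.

Answer: normal form = S^4(Z)  (in 45 steps)

Working:
  start: add(mul(mul(SSSZ, SSSZ), mul(Z, Z)), S^4(Z))
  →1  add(mul(add(SSSZ, mul(SSZ, SSSZ)), mul(Z, Z)), S^4(Z))
  →2  add(mul(S(add(SSZ, mul(SSZ, SSSZ))), mul(Z, Z)), S^4(Z))
  →3  add(add(mul(Z, Z), mul(add(SSZ, mul(SSZ, SSSZ)), mul(Z, Z))), S^4(Z))
  →4  add(add(Z, mul(add(SSZ, mul(SSZ, SSSZ)), mul(Z, Z))), S^4(Z))
  →5  add(mul(add(SSZ, mul(SSZ, SSSZ)), mul(Z, Z)), S^4(Z))
  →6  add(mul(S(add(SZ, mul(SSZ, SSSZ))), mul(Z, Z)), S^4(Z))
  →7  add(add(mul(Z, Z), mul(add(SZ, mul(SSZ, SSSZ)), mul(Z, Z))), S^4(Z))
  →8  add(add(Z, mul(add(SZ, mul(SSZ, SSSZ)), mul(Z, Z))), S^4(Z))
  →9  add(mul(add(SZ, mul(SSZ, SSSZ)), mul(Z, Z)), S^4(Z))
  →10  add(mul(S(add(Z, mul(SSZ, SSSZ))), mul(Z, Z)), S^4(Z))
  →11  add(add(mul(Z, Z), mul(add(Z, mul(SSZ, SSSZ)), mul(Z, Z))), S^4(Z))
  →12  add(add(Z, mul(add(Z, mul(SSZ, SSSZ)), mul(Z, Z))), S^4(Z))
  →13  add(mul(add(Z, mul(SSZ, SSSZ)), mul(Z, Z)), S^4(Z))
  →14  add(mul(mul(SSZ, SSSZ), mul(Z, Z)), S^4(Z))
  →15  add(mul(add(SSSZ, mul(SZ, SSSZ)), mul(Z, Z)), S^4(Z))
  →16  add(mul(S(add(SSZ, mul(SZ, SSSZ))), mul(Z, Z)), S^4(Z))
  →17  add(add(mul(Z, Z), mul(add(SSZ, mul(SZ, SSSZ)), mul(Z, Z))), S^4(Z))
  →18  add(add(Z, mul(add(SSZ, mul(SZ, SSSZ)), mul(Z, Z))), S^4(Z))
  →19  add(mul(add(SSZ, mul(SZ, SSSZ)), mul(Z, Z)), S^4(Z))
  →20  add(mul(S(add(SZ, mul(SZ, SSSZ))), mul(Z, Z)), S^4(Z))
  →21  add(add(mul(Z, Z), mul(add(SZ, mul(SZ, SSSZ)), mul(Z, Z))), S^4(Z))
  →22  add(add(Z, mul(add(SZ, mul(SZ, SSSZ)), mul(Z, Z))), S^4(Z))
  →23  add(mul(add(SZ, mul(SZ, SSSZ)), mul(Z, Z)), S^4(Z))
  →24  add(mul(S(add(Z, mul(SZ, SSSZ))), mul(Z, Z)), S^4(Z))
  →25  add(add(mul(Z, Z), mul(add(Z, mul(SZ, SSSZ)), mul(Z, Z))), S^4(Z))
  →26  add(add(Z, mul(add(Z, mul(SZ, SSSZ)), mul(Z, Z))), S^4(Z))
  →27  add(mul(add(Z, mul(SZ, SSSZ)), mul(Z, Z)), S^4(Z))
  →28  add(mul(mul(SZ, SSSZ), mul(Z, Z)), S^4(Z))
  →29  add(mul(add(SSSZ, mul(Z, SSSZ)), mul(Z, Z)), S^4(Z))
  →30  add(mul(S(add(SSZ, mul(Z, SSSZ))), mul(Z, Z)), S^4(Z))
  →31  add(add(mul(Z, Z), mul(add(SSZ, mul(Z, SSSZ)), mul(Z, Z))), S^4(Z))
  →32  add(add(Z, mul(add(SSZ, mul(Z, SSSZ)), mul(Z, Z))), S^4(Z))
  →33  add(mul(add(SSZ, mul(Z, SSSZ)), mul(Z, Z)), S^4(Z))
  →34  add(mul(S(add(SZ, mul(Z, SSSZ))), mul(Z, Z)), S^4(Z))
  →35  add(add(mul(Z, Z), mul(add(SZ, mul(Z, SSSZ)), mul(Z, Z))), S^4(Z))
  →36  add(add(Z, mul(add(SZ, mul(Z, SSSZ)), mul(Z, Z))), S^4(Z))
  →37  add(mul(add(SZ, mul(Z, SSSZ)), mul(Z, Z)), S^4(Z))
  →38  add(mul(S(add(Z, mul(Z, SSSZ))), mul(Z, Z)), S^4(Z))
  →39  add(add(mul(Z, Z), mul(add(Z, mul(Z, SSSZ)), mul(Z, Z))), S^4(Z))
  →40  add(add(Z, mul(add(Z, mul(Z, SSSZ)), mul(Z, Z))), S^4(Z))
  →41  add(mul(add(Z, mul(Z, SSSZ)), mul(Z, Z)), S^4(Z))
  →42  add(mul(mul(Z, SSSZ), mul(Z, Z)), S^4(Z))
  →43  add(mul(Z, mul(Z, Z)), S^4(Z))
  →44  add(Z, S^4(Z))
  →45  S^4(Z)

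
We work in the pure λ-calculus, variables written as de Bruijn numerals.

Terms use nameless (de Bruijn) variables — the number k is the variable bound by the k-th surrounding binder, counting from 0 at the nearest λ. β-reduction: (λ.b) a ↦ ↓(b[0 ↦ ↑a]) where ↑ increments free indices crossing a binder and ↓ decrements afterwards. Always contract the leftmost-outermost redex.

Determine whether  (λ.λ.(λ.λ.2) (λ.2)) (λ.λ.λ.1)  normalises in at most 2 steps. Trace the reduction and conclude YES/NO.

  start: (λ.λ.(λ.λ.2) (λ.2)) (λ.λ.λ.1)
  step 1: λ.(λ.λ.2) (λ.λ.λ.λ.1)
  step 2: λ.λ.1

Answer: YES — reaches normal form λ.λ.1 in 2 ≤ 2 steps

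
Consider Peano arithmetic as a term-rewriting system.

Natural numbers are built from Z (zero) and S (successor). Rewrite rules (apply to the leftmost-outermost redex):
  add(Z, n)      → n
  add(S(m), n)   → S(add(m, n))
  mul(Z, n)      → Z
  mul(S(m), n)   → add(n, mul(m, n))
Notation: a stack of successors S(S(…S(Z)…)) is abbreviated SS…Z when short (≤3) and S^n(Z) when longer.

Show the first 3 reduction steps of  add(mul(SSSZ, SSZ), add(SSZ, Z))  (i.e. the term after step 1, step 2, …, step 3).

  start: add(mul(SSSZ, SSZ), add(SSZ, Z))
  step 1: add(add(SSZ, mul(SSZ, SSZ)), add(SSZ, Z))
  step 2: add(S(add(SZ, mul(SSZ, SSZ))), add(SSZ, Z))
  step 3: S(add(add(SZ, mul(SSZ, SSZ)), add(SSZ, Z)))

Answer: after 3 steps: S(add(add(SZ, mul(SSZ, SSZ)), add(SSZ, Z)))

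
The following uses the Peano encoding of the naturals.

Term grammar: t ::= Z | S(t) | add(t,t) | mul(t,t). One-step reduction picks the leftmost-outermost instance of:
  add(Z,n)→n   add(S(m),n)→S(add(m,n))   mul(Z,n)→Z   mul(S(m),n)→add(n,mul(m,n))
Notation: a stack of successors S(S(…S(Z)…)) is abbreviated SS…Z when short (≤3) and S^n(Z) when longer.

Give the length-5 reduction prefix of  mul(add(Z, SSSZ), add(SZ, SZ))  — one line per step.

Answer: after 5 steps: S(add(SZ, mul(SSZ, add(SZ, SZ))))

Reduction:
  start: mul(add(Z, SSSZ), add(SZ, SZ))
  step 1: mul(SSSZ, add(SZ, SZ))
  step 2: add(add(SZ, SZ), mul(SSZ, add(SZ, SZ)))
  step 3: add(S(add(Z, SZ)), mul(SSZ, add(SZ, SZ)))
  step 4: S(add(add(Z, SZ), mul(SSZ, add(SZ, SZ))))
  step 5: S(add(SZ, mul(SSZ, add(SZ, SZ))))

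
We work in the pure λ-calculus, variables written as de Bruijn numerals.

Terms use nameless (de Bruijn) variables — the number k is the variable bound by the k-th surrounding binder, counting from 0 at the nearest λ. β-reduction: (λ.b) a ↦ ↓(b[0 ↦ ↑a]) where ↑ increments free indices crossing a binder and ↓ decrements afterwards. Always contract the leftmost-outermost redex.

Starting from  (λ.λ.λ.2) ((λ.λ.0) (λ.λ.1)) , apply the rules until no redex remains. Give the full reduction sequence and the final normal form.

  start: (λ.λ.λ.2) ((λ.λ.0) (λ.λ.1))
  step 1: λ.λ.(λ.λ.0) (λ.λ.1)
  step 2: λ.λ.λ.0

Answer: normal form = λ.λ.λ.0  (in 2 steps)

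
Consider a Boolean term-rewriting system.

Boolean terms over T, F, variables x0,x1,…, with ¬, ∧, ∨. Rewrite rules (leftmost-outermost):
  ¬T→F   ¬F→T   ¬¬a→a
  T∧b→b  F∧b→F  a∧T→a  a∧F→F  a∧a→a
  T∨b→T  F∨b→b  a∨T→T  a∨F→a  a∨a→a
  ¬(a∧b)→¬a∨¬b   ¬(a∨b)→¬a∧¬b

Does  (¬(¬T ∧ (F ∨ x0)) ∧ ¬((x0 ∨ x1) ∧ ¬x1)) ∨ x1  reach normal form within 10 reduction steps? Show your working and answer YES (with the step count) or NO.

Answer: YES — reaches normal form ((¬x0 ∧ ¬x1) ∨ x1) ∨ x1 in 7 ≤ 10 steps

Derivation:
  start: (¬(¬T ∧ (F ∨ x0)) ∧ ¬((x0 ∨ x1) ∧ ¬x1)) ∨ x1
  step 1: ((¬¬T ∨ ¬(F ∨ x0)) ∧ ¬((x0 ∨ x1) ∧ ¬x1)) ∨ x1
  step 2: ((T ∨ ¬(F ∨ x0)) ∧ ¬((x0 ∨ x1) ∧ ¬x1)) ∨ x1
  step 3: (T ∧ ¬((x0 ∨ x1) ∧ ¬x1)) ∨ x1
  step 4: ¬((x0 ∨ x1) ∧ ¬x1) ∨ x1
  step 5: (¬(x0 ∨ x1) ∨ ¬¬x1) ∨ x1
  step 6: ((¬x0 ∧ ¬x1) ∨ ¬¬x1) ∨ x1
  step 7: ((¬x0 ∧ ¬x1) ∨ x1) ∨ x1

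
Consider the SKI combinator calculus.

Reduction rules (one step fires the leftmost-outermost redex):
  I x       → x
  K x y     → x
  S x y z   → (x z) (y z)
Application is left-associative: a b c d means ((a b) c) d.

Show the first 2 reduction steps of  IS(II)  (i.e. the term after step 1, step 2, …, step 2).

Answer: after 2 steps: SI

Reduction:
  start: IS(II)
  step 1: S(II)
  step 2: SI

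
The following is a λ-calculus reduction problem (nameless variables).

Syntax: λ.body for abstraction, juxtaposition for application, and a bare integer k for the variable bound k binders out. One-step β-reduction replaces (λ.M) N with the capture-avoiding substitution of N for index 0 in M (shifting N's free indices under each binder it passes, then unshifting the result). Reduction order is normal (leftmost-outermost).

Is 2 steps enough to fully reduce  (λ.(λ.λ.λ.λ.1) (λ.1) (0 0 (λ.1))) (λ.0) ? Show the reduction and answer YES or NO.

Answer: NO — after 2 steps the term is (λ.λ.λ.1) ((λ.0) (λ.0) (λ.λ.0)), not yet normal

Working:
  start: (λ.(λ.λ.λ.λ.1) (λ.1) (0 0 (λ.1))) (λ.0)
  →1  (λ.λ.λ.λ.1) (λ.λ.0) ((λ.0) (λ.0) (λ.λ.0))
  →2  (λ.λ.λ.1) ((λ.0) (λ.0) (λ.λ.0))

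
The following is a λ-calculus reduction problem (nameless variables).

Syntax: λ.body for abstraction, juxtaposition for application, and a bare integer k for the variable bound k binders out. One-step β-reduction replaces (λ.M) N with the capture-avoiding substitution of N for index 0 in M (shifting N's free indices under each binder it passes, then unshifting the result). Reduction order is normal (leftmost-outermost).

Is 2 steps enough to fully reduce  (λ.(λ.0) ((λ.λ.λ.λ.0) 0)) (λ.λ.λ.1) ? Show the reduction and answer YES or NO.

Answer: NO — after 2 steps the term is (λ.λ.λ.λ.0) (λ.λ.λ.1), not yet normal

Reduction:
  start: (λ.(λ.0) ((λ.λ.λ.λ.0) 0)) (λ.λ.λ.1)
  [1] (λ.0) ((λ.λ.λ.λ.0) (λ.λ.λ.1))
  [2] (λ.λ.λ.λ.0) (λ.λ.λ.1)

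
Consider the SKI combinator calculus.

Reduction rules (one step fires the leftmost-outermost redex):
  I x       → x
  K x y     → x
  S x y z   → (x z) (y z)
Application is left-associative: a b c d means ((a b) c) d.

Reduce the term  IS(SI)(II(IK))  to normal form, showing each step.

Answer: normal form = S(SI)K  (in 4 steps)

Derivation:
  start: IS(SI)(II(IK))
  →1  S(SI)(II(IK))
  →2  S(SI)(I(IK))
  →3  S(SI)(IK)
  →4  S(SI)K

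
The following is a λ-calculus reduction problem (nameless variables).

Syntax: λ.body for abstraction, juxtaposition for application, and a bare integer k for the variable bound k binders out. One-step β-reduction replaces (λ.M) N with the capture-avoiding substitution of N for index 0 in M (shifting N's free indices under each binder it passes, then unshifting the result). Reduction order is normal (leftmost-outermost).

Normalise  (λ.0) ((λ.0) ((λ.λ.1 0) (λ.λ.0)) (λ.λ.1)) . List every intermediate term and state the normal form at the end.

  start: (λ.0) ((λ.0) ((λ.λ.1 0) (λ.λ.0)) (λ.λ.1))
  [1] (λ.0) ((λ.λ.1 0) (λ.λ.0)) (λ.λ.1)
  [2] (λ.λ.1 0) (λ.λ.0) (λ.λ.1)
  [3] (λ.(λ.λ.0) 0) (λ.λ.1)
  [4] (λ.λ.0) (λ.λ.1)
  [5] λ.0

Answer: normal form = λ.0  (in 5 steps)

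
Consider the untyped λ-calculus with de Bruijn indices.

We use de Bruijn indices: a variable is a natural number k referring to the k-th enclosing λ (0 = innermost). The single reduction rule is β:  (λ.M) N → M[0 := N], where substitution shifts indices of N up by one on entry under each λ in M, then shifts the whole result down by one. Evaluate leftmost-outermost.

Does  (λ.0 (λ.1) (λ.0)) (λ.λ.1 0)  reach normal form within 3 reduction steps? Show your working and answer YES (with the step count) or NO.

Answer: NO — after 3 steps the term is (λ.λ.λ.1 0) (λ.0), not yet normal

Derivation:
  start: (λ.0 (λ.1) (λ.0)) (λ.λ.1 0)
  [1] (λ.λ.1 0) (λ.λ.λ.1 0) (λ.0)
  [2] (λ.(λ.λ.λ.1 0) 0) (λ.0)
  [3] (λ.λ.λ.1 0) (λ.0)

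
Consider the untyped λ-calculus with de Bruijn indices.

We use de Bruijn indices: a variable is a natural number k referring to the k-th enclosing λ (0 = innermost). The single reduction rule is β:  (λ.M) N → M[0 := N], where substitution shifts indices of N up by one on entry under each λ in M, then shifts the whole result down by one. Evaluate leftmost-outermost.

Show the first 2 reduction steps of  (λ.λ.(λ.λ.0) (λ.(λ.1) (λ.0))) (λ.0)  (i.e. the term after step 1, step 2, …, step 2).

Answer: after 2 steps: λ.λ.0

Working:
  start: (λ.λ.(λ.λ.0) (λ.(λ.1) (λ.0))) (λ.0)
  step 1: λ.(λ.λ.0) (λ.(λ.1) (λ.0))
  step 2: λ.λ.0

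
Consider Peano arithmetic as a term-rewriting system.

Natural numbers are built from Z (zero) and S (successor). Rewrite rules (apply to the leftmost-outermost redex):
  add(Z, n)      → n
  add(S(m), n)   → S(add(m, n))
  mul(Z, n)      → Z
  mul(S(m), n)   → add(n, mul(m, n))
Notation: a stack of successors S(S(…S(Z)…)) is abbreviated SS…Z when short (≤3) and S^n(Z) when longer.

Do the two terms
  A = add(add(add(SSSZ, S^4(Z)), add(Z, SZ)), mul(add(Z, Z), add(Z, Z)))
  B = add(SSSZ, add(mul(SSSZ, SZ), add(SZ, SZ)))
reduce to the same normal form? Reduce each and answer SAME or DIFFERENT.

Answer: SAME — A ⇓ S^8(Z), B ⇓ S^8(Z)

Reduction:
Term A:
  start: add(add(add(SSSZ, S^4(Z)), add(Z, SZ)), mul(add(Z, Z), add(Z, Z)))
  [1] add(add(S(add(SSZ, S^4(Z))), add(Z, SZ)), mul(add(Z, Z), add(Z, Z)))
  [2] add(S(add(add(SSZ, S^4(Z)), add(Z, SZ))), mul(add(Z, Z), add(Z, Z)))
  [3] S(add(add(add(SSZ, S^4(Z)), add(Z, SZ)), mul(add(Z, Z), add(Z, Z))))
  [4] S(add(add(S(add(SZ, S^4(Z))), add(Z, SZ)), mul(add(Z, Z), add(Z, Z))))
  [5] S(add(S(add(add(SZ, S^4(Z)), add(Z, SZ))), mul(add(Z, Z), add(Z, Z))))
  [6] S(S(add(add(add(SZ, S^4(Z)), add(Z, SZ)), mul(add(Z, Z), add(Z, Z)))))
  [7] S(S(add(add(S(add(Z, S^4(Z))), add(Z, SZ)), mul(add(Z, Z), add(Z, Z)))))
  [8] S(S(add(S(add(add(Z, S^4(Z)), add(Z, SZ))), mul(add(Z, Z), add(Z, Z)))))
  [9] S(S(S(add(add(add(Z, S^4(Z)), add(Z, SZ)), mul(add(Z, Z), add(Z, Z))))))
  [10] S(S(S(add(add(S^4(Z), add(Z, SZ)), mul(add(Z, Z), add(Z, Z))))))
  [11] S(S(S(add(S(add(SSSZ, add(Z, SZ))), mul(add(Z, Z), add(Z, Z))))))
  [12] S(S(S(S(add(add(SSSZ, add(Z, SZ)), mul(add(Z, Z), add(Z, Z)))))))
  [13] S(S(S(S(add(S(add(SSZ, add(Z, SZ))), mul(add(Z, Z), add(Z, Z)))))))
  [14] S(S(S(S(S(add(add(SSZ, add(Z, SZ)), mul(add(Z, Z), add(Z, Z))))))))
  [15] S(S(S(S(S(add(S(add(SZ, add(Z, SZ))), mul(add(Z, Z), add(Z, Z))))))))
  [16] S(S(S(S(S(S(add(add(SZ, add(Z, SZ)), mul(add(Z, Z), add(Z, Z)))))))))
  [17] S(S(S(S(S(S(add(S(add(Z, add(Z, SZ))), mul(add(Z, Z), add(Z, Z)))))))))
  [18] S(S(S(S(S(S(S(add(add(Z, add(Z, SZ)), mul(add(Z, Z), add(Z, Z))))))))))
  [19] S(S(S(S(S(S(S(add(add(Z, SZ), mul(add(Z, Z), add(Z, Z))))))))))
  [20] S(S(S(S(S(S(S(add(SZ, mul(add(Z, Z), add(Z, Z))))))))))
  [21] S(S(S(S(S(S(S(S(add(Z, mul(add(Z, Z), add(Z, Z)))))))))))
  [22] S(S(S(S(S(S(S(S(mul(add(Z, Z), add(Z, Z))))))))))
  [23] S(S(S(S(S(S(S(S(mul(Z, add(Z, Z))))))))))
  [24] S^8(Z)

Term B:
  start: add(SSSZ, add(mul(SSSZ, SZ), add(SZ, SZ)))
  [1] S(add(SSZ, add(mul(SSSZ, SZ), add(SZ, SZ))))
  [2] S(S(add(SZ, add(mul(SSSZ, SZ), add(SZ, SZ)))))
  [3] S(S(S(add(Z, add(mul(SSSZ, SZ), add(SZ, SZ))))))
  [4] S(S(S(add(mul(SSSZ, SZ), add(SZ, SZ)))))
  [5] S(S(S(add(add(SZ, mul(SSZ, SZ)), add(SZ, SZ)))))
  [6] S(S(S(add(S(add(Z, mul(SSZ, SZ))), add(SZ, SZ)))))
  [7] S(S(S(S(add(add(Z, mul(SSZ, SZ)), add(SZ, SZ))))))
  [8] S(S(S(S(add(mul(SSZ, SZ), add(SZ, SZ))))))
  [9] S(S(S(S(add(add(SZ, mul(SZ, SZ)), add(SZ, SZ))))))
  [10] S(S(S(S(add(S(add(Z, mul(SZ, SZ))), add(SZ, SZ))))))
  [11] S(S(S(S(S(add(add(Z, mul(SZ, SZ)), add(SZ, SZ)))))))
  [12] S(S(S(S(S(add(mul(SZ, SZ), add(SZ, SZ)))))))
  [13] S(S(S(S(S(add(add(SZ, mul(Z, SZ)), add(SZ, SZ)))))))
  [14] S(S(S(S(S(add(S(add(Z, mul(Z, SZ))), add(SZ, SZ)))))))
  [15] S(S(S(S(S(S(add(add(Z, mul(Z, SZ)), add(SZ, SZ))))))))
  [16] S(S(S(S(S(S(add(mul(Z, SZ), add(SZ, SZ))))))))
  [17] S(S(S(S(S(S(add(Z, add(SZ, SZ))))))))
  [18] S(S(S(S(S(S(add(SZ, SZ)))))))
  [19] S(S(S(S(S(S(S(add(Z, SZ))))))))
  [20] S^8(Z)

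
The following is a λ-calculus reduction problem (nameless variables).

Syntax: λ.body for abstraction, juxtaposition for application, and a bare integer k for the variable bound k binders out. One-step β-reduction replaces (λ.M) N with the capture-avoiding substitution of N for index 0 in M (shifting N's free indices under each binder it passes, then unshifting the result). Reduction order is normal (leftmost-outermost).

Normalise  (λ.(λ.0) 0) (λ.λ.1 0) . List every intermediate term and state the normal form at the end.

Answer: normal form = λ.λ.1 0  (in 2 steps)

Reduction:
  start: (λ.(λ.0) 0) (λ.λ.1 0)
  step 1: (λ.0) (λ.λ.1 0)
  step 2: λ.λ.1 0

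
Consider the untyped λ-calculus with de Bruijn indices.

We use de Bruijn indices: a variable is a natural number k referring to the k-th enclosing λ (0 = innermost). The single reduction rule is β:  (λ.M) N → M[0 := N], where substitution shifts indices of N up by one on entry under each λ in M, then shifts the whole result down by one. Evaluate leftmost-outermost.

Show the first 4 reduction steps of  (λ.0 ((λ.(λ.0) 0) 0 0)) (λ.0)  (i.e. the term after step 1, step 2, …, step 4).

  start: (λ.0 ((λ.(λ.0) 0) 0 0)) (λ.0)
  →1  (λ.0) ((λ.(λ.0) 0) (λ.0) (λ.0))
  →2  (λ.(λ.0) 0) (λ.0) (λ.0)
  →3  (λ.0) (λ.0) (λ.0)
  →4  (λ.0) (λ.0)

Answer: after 4 steps: (λ.0) (λ.0)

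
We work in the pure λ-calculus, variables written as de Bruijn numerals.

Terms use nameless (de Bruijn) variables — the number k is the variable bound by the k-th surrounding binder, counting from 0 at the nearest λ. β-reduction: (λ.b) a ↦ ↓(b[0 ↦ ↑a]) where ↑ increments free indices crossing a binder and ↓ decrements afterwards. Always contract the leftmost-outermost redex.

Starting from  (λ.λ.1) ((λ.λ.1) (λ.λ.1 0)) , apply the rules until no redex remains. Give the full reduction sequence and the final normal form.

  start: (λ.λ.1) ((λ.λ.1) (λ.λ.1 0))
  →1  λ.(λ.λ.1) (λ.λ.1 0)
  →2  λ.λ.λ.λ.1 0

Answer: normal form = λ.λ.λ.λ.1 0  (in 2 steps)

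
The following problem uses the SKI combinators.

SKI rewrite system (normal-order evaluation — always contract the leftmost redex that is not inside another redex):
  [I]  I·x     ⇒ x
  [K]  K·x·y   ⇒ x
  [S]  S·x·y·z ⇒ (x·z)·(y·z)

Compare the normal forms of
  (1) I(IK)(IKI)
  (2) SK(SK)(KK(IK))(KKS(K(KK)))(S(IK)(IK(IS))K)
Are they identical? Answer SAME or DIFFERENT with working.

Term A:
  start: I(IK)(IKI)
  step 1: IK(IKI)
  step 2: K(IKI)
  step 3: K(KI)

Term B:
  start: SK(SK)(KK(IK))(KKS(K(KK)))(S(IK)(IK(IS))K)
  step 1: K(KK(IK))(SK(KK(IK)))(KKS(K(KK)))(S(IK)(IK(IS))K)
  step 2: KK(IK)(KKS(K(KK)))(S(IK)(IK(IS))K)
  step 3: K(KKS(K(KK)))(S(IK)(IK(IS))K)
  step 4: KKS(K(KK))
  step 5: K(K(KK))

Answer: DIFFERENT — A ⇓ K(KI), B ⇓ K(K(KK))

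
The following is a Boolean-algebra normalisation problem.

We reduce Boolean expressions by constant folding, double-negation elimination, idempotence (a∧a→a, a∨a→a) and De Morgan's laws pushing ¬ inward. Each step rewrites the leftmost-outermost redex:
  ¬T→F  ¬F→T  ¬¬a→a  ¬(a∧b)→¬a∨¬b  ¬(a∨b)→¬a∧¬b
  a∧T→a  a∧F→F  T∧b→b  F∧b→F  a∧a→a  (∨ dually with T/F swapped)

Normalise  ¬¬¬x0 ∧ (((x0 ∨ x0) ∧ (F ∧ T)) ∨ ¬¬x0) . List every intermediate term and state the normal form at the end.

  start: ¬¬¬x0 ∧ (((x0 ∨ x0) ∧ (F ∧ T)) ∨ ¬¬x0)
  →1  ¬x0 ∧ (((x0 ∨ x0) ∧ (F ∧ T)) ∨ ¬¬x0)
  →2  ¬x0 ∧ ((x0 ∧ (F ∧ T)) ∨ ¬¬x0)
  →3  ¬x0 ∧ ((x0 ∧ F) ∨ ¬¬x0)
  →4  ¬x0 ∧ (F ∨ ¬¬x0)
  →5  ¬x0 ∧ ¬¬x0
  →6  ¬x0 ∧ x0

Answer: normal form = ¬x0 ∧ x0  (in 6 steps)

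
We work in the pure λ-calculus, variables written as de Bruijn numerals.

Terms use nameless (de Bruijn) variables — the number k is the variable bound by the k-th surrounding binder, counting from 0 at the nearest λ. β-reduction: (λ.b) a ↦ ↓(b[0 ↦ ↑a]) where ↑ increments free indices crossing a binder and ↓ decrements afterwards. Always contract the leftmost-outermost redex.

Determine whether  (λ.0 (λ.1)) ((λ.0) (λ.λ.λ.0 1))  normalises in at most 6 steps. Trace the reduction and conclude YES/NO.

Answer: YES — reaches normal form λ.λ.0 1 in 3 ≤ 6 steps

Derivation:
  start: (λ.0 (λ.1)) ((λ.0) (λ.λ.λ.0 1))
  step 1: (λ.0) (λ.λ.λ.0 1) (λ.(λ.0) (λ.λ.λ.0 1))
  step 2: (λ.λ.λ.0 1) (λ.(λ.0) (λ.λ.λ.0 1))
  step 3: λ.λ.0 1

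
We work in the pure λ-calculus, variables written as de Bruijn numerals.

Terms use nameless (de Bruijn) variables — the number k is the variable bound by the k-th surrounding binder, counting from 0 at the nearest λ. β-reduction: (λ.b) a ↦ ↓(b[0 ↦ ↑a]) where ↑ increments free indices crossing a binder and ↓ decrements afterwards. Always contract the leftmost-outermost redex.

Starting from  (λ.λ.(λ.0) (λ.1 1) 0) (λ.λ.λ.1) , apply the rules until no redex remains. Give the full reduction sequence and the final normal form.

  start: (λ.λ.(λ.0) (λ.1 1) 0) (λ.λ.λ.1)
  step 1: λ.(λ.0) (λ.1 1) 0
  step 2: λ.(λ.1 1) 0
  step 3: λ.0 0

Answer: normal form = λ.0 0  (in 3 steps)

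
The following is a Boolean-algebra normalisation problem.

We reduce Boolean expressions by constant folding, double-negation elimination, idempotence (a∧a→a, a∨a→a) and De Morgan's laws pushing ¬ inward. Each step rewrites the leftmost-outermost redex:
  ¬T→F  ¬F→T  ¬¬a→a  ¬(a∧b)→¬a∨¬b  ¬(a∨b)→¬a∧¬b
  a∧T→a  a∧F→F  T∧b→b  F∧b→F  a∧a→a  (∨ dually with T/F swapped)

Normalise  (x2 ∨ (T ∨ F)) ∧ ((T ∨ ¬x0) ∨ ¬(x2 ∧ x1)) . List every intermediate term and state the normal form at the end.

  start: (x2 ∨ (T ∨ F)) ∧ ((T ∨ ¬x0) ∨ ¬(x2 ∧ x1))
  →1  (x2 ∨ T) ∧ ((T ∨ ¬x0) ∨ ¬(x2 ∧ x1))
  →2  T ∧ ((T ∨ ¬x0) ∨ ¬(x2 ∧ x1))
  →3  (T ∨ ¬x0) ∨ ¬(x2 ∧ x1)
  →4  T ∨ ¬(x2 ∧ x1)
  →5  T

Answer: normal form = T  (in 5 steps)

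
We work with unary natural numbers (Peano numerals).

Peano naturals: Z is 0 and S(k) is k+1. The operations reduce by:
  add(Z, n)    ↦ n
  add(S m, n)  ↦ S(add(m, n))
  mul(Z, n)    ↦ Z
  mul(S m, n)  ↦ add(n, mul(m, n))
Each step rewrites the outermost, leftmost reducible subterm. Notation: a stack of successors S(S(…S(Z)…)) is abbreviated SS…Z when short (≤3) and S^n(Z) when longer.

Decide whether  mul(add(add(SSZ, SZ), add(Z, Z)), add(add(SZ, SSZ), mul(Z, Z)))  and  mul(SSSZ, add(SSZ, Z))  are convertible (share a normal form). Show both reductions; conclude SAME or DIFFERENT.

Answer: DIFFERENT — A ⇓ S^9(Z), B ⇓ S^6(Z)

Working:
Term A:
  start: mul(add(add(SSZ, SZ), add(Z, Z)), add(add(SZ, SSZ), mul(Z, Z)))
  [1] mul(add(S(add(SZ, SZ)), add(Z, Z)), add(add(SZ, SSZ), mul(Z, Z)))
  [2] mul(S(add(add(SZ, SZ), add(Z, Z))), add(add(SZ, SSZ), mul(Z, Z)))
  [3] add(add(add(SZ, SSZ), mul(Z, Z)), mul(add(add(SZ, SZ), add(Z, Z)), add(add(SZ, SSZ), mul(Z, Z))))
  [4] add(add(S(add(Z, SSZ)), mul(Z, Z)), mul(add(add(SZ, SZ), add(Z, Z)), add(add(SZ, SSZ), mul(Z, Z))))
  [5] add(S(add(add(Z, SSZ), mul(Z, Z))), mul(add(add(SZ, SZ), add(Z, Z)), add(add(SZ, SSZ), mul(Z, Z))))
  [6] S(add(add(add(Z, SSZ), mul(Z, Z)), mul(add(add(SZ, SZ), add(Z, Z)), add(add(SZ, SSZ), mul(Z, Z)))))
  [7] S(add(add(SSZ, mul(Z, Z)), mul(add(add(SZ, SZ), add(Z, Z)), add(add(SZ, SSZ), mul(Z, Z)))))
  [8] S(add(S(add(SZ, mul(Z, Z))), mul(add(add(SZ, SZ), add(Z, Z)), add(add(SZ, SSZ), mul(Z, Z)))))
  [9] S(S(add(add(SZ, mul(Z, Z)), mul(add(add(SZ, SZ), add(Z, Z)), add(add(SZ, SSZ), mul(Z, Z))))))
  [10] S(S(add(S(add(Z, mul(Z, Z))), mul(add(add(SZ, SZ), add(Z, Z)), add(add(SZ, SSZ), mul(Z, Z))))))
  [11] S(S(S(add(add(Z, mul(Z, Z)), mul(add(add(SZ, SZ), add(Z, Z)), add(add(SZ, SSZ), mul(Z, Z)))))))
  [12] S(S(S(add(mul(Z, Z), mul(add(add(SZ, SZ), add(Z, Z)), add(add(SZ, SSZ), mul(Z, Z)))))))
  [13] S(S(S(add(Z, mul(add(add(SZ, SZ), add(Z, Z)), add(add(SZ, SSZ), mul(Z, Z)))))))
  [14] S(S(S(mul(add(add(SZ, SZ), add(Z, Z)), add(add(SZ, SSZ), mul(Z, Z))))))
  [15] S(S(S(mul(add(S(add(Z, SZ)), add(Z, Z)), add(add(SZ, SSZ), mul(Z, Z))))))
  [16] S(S(S(mul(S(add(add(Z, SZ), add(Z, Z))), add(add(SZ, SSZ), mul(Z, Z))))))
  [17] S(S(S(add(add(add(SZ, SSZ), mul(Z, Z)), mul(add(add(Z, SZ), add(Z, Z)), add(add(SZ, SSZ), mul(Z, Z)))))))
  [18] S(S(S(add(add(S(add(Z, SSZ)), mul(Z, Z)), mul(add(add(Z, SZ), add(Z, Z)), add(add(SZ, SSZ), mul(Z, Z)))))))
  [19] S(S(S(add(S(add(add(Z, SSZ), mul(Z, Z))), mul(add(add(Z, SZ), add(Z, Z)), add(add(SZ, SSZ), mul(Z, Z)))))))
  [20] S(S(S(S(add(add(add(Z, SSZ), mul(Z, Z)), mul(add(add(Z, SZ), add(Z, Z)), add(add(SZ, SSZ), mul(Z, Z))))))))
  [21] S(S(S(S(add(add(SSZ, mul(Z, Z)), mul(add(add(Z, SZ), add(Z, Z)), add(add(SZ, SSZ), mul(Z, Z))))))))
  [22] S(S(S(S(add(S(add(SZ, mul(Z, Z))), mul(add(add(Z, SZ), add(Z, Z)), add(add(SZ, SSZ), mul(Z, Z))))))))
  [23] S(S(S(S(S(add(add(SZ, mul(Z, Z)), mul(add(add(Z, SZ), add(Z, Z)), add(add(SZ, SSZ), mul(Z, Z)))))))))
  [24] S(S(S(S(S(add(S(add(Z, mul(Z, Z))), mul(add(add(Z, SZ), add(Z, Z)), add(add(SZ, SSZ), mul(Z, Z)))))))))
  [25] S(S(S(S(S(S(add(add(Z, mul(Z, Z)), mul(add(add(Z, SZ), add(Z, Z)), add(add(SZ, SSZ), mul(Z, Z))))))))))
  [26] S(S(S(S(S(S(add(mul(Z, Z), mul(add(add(Z, SZ), add(Z, Z)), add(add(SZ, SSZ), mul(Z, Z))))))))))
  [27] S(S(S(S(S(S(add(Z, mul(add(add(Z, SZ), add(Z, Z)), add(add(SZ, SSZ), mul(Z, Z))))))))))
  [28] S(S(S(S(S(S(mul(add(add(Z, SZ), add(Z, Z)), add(add(SZ, SSZ), mul(Z, Z)))))))))
  [29] S(S(S(S(S(S(mul(add(SZ, add(Z, Z)), add(add(SZ, SSZ), mul(Z, Z)))))))))
  [30] S(S(S(S(S(S(mul(S(add(Z, add(Z, Z))), add(add(SZ, SSZ), mul(Z, Z)))))))))
  [31] S(S(S(S(S(S(add(add(add(SZ, SSZ), mul(Z, Z)), mul(add(Z, add(Z, Z)), add(add(SZ, SSZ), mul(Z, Z))))))))))
  [32] S(S(S(S(S(S(add(add(S(add(Z, SSZ)), mul(Z, Z)), mul(add(Z, add(Z, Z)), add(add(SZ, SSZ), mul(Z, Z))))))))))
  [33] S(S(S(S(S(S(add(S(add(add(Z, SSZ), mul(Z, Z))), mul(add(Z, add(Z, Z)), add(add(SZ, SSZ), mul(Z, Z))))))))))
  [34] S(S(S(S(S(S(S(add(add(add(Z, SSZ), mul(Z, Z)), mul(add(Z, add(Z, Z)), add(add(SZ, SSZ), mul(Z, Z)))))))))))
  [35] S(S(S(S(S(S(S(add(add(SSZ, mul(Z, Z)), mul(add(Z, add(Z, Z)), add(add(SZ, SSZ), mul(Z, Z)))))))))))
  [36] S(S(S(S(S(S(S(add(S(add(SZ, mul(Z, Z))), mul(add(Z, add(Z, Z)), add(add(SZ, SSZ), mul(Z, Z)))))))))))
  [37] S(S(S(S(S(S(S(S(add(add(SZ, mul(Z, Z)), mul(add(Z, add(Z, Z)), add(add(SZ, SSZ), mul(Z, Z))))))))))))
  [38] S(S(S(S(S(S(S(S(add(S(add(Z, mul(Z, Z))), mul(add(Z, add(Z, Z)), add(add(SZ, SSZ), mul(Z, Z))))))))))))
  [39] S(S(S(S(S(S(S(S(S(add(add(Z, mul(Z, Z)), mul(add(Z, add(Z, Z)), add(add(SZ, SSZ), mul(Z, Z)))))))))))))
  [40] S(S(S(S(S(S(S(S(S(add(mul(Z, Z), mul(add(Z, add(Z, Z)), add(add(SZ, SSZ), mul(Z, Z)))))))))))))
  [41] S(S(S(S(S(S(S(S(S(add(Z, mul(add(Z, add(Z, Z)), add(add(SZ, SSZ), mul(Z, Z)))))))))))))
  [42] S(S(S(S(S(S(S(S(S(mul(add(Z, add(Z, Z)), add(add(SZ, SSZ), mul(Z, Z))))))))))))
  [43] S(S(S(S(S(S(S(S(S(mul(add(Z, Z), add(add(SZ, SSZ), mul(Z, Z))))))))))))
  [44] S(S(S(S(S(S(S(S(S(mul(Z, add(add(SZ, SSZ), mul(Z, Z))))))))))))
  [45] S^9(Z)

Term B:
  start: mul(SSSZ, add(SSZ, Z))
  [1] add(add(SSZ, Z), mul(SSZ, add(SSZ, Z)))
  [2] add(S(add(SZ, Z)), mul(SSZ, add(SSZ, Z)))
  [3] S(add(add(SZ, Z), mul(SSZ, add(SSZ, Z))))
  [4] S(add(S(add(Z, Z)), mul(SSZ, add(SSZ, Z))))
  [5] S(S(add(add(Z, Z), mul(SSZ, add(SSZ, Z)))))
  [6] S(S(add(Z, mul(SSZ, add(SSZ, Z)))))
  [7] S(S(mul(SSZ, add(SSZ, Z))))
  [8] S(S(add(add(SSZ, Z), mul(SZ, add(SSZ, Z)))))
  [9] S(S(add(S(add(SZ, Z)), mul(SZ, add(SSZ, Z)))))
  [10] S(S(S(add(add(SZ, Z), mul(SZ, add(SSZ, Z))))))
  [11] S(S(S(add(S(add(Z, Z)), mul(SZ, add(SSZ, Z))))))
  [12] S(S(S(S(add(add(Z, Z), mul(SZ, add(SSZ, Z)))))))
  [13] S(S(S(S(add(Z, mul(SZ, add(SSZ, Z)))))))
  [14] S(S(S(S(mul(SZ, add(SSZ, Z))))))
  [15] S(S(S(S(add(add(SSZ, Z), mul(Z, add(SSZ, Z)))))))
  [16] S(S(S(S(add(S(add(SZ, Z)), mul(Z, add(SSZ, Z)))))))
  [17] S(S(S(S(S(add(add(SZ, Z), mul(Z, add(SSZ, Z))))))))
  [18] S(S(S(S(S(add(S(add(Z, Z)), mul(Z, add(SSZ, Z))))))))
  [19] S(S(S(S(S(S(add(add(Z, Z), mul(Z, add(SSZ, Z)))))))))
  [20] S(S(S(S(S(S(add(Z, mul(Z, add(SSZ, Z)))))))))
  [21] S(S(S(S(S(S(mul(Z, add(SSZ, Z))))))))
  [22] S^6(Z)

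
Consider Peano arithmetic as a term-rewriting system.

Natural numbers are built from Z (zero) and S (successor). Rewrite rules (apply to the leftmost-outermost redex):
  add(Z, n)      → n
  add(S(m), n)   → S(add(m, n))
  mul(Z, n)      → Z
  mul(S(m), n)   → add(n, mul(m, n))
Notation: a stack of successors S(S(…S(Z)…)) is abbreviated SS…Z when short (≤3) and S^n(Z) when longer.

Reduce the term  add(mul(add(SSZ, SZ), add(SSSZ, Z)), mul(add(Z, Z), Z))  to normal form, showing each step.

  start: add(mul(add(SSZ, SZ), add(SSSZ, Z)), mul(add(Z, Z), Z))
  →1  add(mul(S(add(SZ, SZ)), add(SSSZ, Z)), mul(add(Z, Z), Z))
  →2  add(add(add(SSSZ, Z), mul(add(SZ, SZ), add(SSSZ, Z))), mul(add(Z, Z), Z))
  →3  add(add(S(add(SSZ, Z)), mul(add(SZ, SZ), add(SSSZ, Z))), mul(add(Z, Z), Z))
  →4  add(S(add(add(SSZ, Z), mul(add(SZ, SZ), add(SSSZ, Z)))), mul(add(Z, Z), Z))
  →5  S(add(add(add(SSZ, Z), mul(add(SZ, SZ), add(SSSZ, Z))), mul(add(Z, Z), Z)))
  →6  S(add(add(S(add(SZ, Z)), mul(add(SZ, SZ), add(SSSZ, Z))), mul(add(Z, Z), Z)))
  →7  S(add(S(add(add(SZ, Z), mul(add(SZ, SZ), add(SSSZ, Z)))), mul(add(Z, Z), Z)))
  →8  S(S(add(add(add(SZ, Z), mul(add(SZ, SZ), add(SSSZ, Z))), mul(add(Z, Z), Z))))
  →9  S(S(add(add(S(add(Z, Z)), mul(add(SZ, SZ), add(SSSZ, Z))), mul(add(Z, Z), Z))))
  →10  S(S(add(S(add(add(Z, Z), mul(add(SZ, SZ), add(SSSZ, Z)))), mul(add(Z, Z), Z))))
  →11  S(S(S(add(add(add(Z, Z), mul(add(SZ, SZ), add(SSSZ, Z))), mul(add(Z, Z), Z)))))
  →12  S(S(S(add(add(Z, mul(add(SZ, SZ), add(SSSZ, Z))), mul(add(Z, Z), Z)))))
  →13  S(S(S(add(mul(add(SZ, SZ), add(SSSZ, Z)), mul(add(Z, Z), Z)))))
  →14  S(S(S(add(mul(S(add(Z, SZ)), add(SSSZ, Z)), mul(add(Z, Z), Z)))))
  →15  S(S(S(add(add(add(SSSZ, Z), mul(add(Z, SZ), add(SSSZ, Z))), mul(add(Z, Z), Z)))))
  →16  S(S(S(add(add(S(add(SSZ, Z)), mul(add(Z, SZ), add(SSSZ, Z))), mul(add(Z, Z), Z)))))
  →17  S(S(S(add(S(add(add(SSZ, Z), mul(add(Z, SZ), add(SSSZ, Z)))), mul(add(Z, Z), Z)))))
  →18  S(S(S(S(add(add(add(SSZ, Z), mul(add(Z, SZ), add(SSSZ, Z))), mul(add(Z, Z), Z))))))
  →19  S(S(S(S(add(add(S(add(SZ, Z)), mul(add(Z, SZ), add(SSSZ, Z))), mul(add(Z, Z), Z))))))
  →20  S(S(S(S(add(S(add(add(SZ, Z), mul(add(Z, SZ), add(SSSZ, Z)))), mul(add(Z, Z), Z))))))
  →21  S(S(S(S(S(add(add(add(SZ, Z), mul(add(Z, SZ), add(SSSZ, Z))), mul(add(Z, Z), Z)))))))
  →22  S(S(S(S(S(add(add(S(add(Z, Z)), mul(add(Z, SZ), add(SSSZ, Z))), mul(add(Z, Z), Z)))))))
  →23  S(S(S(S(S(add(S(add(add(Z, Z), mul(add(Z, SZ), add(SSSZ, Z)))), mul(add(Z, Z), Z)))))))
  →24  S(S(S(S(S(S(add(add(add(Z, Z), mul(add(Z, SZ), add(SSSZ, Z))), mul(add(Z, Z), Z))))))))
  →25  S(S(S(S(S(S(add(add(Z, mul(add(Z, SZ), add(SSSZ, Z))), mul(add(Z, Z), Z))))))))
  →26  S(S(S(S(S(S(add(mul(add(Z, SZ), add(SSSZ, Z)), mul(add(Z, Z), Z))))))))
  →27  S(S(S(S(S(S(add(mul(SZ, add(SSSZ, Z)), mul(add(Z, Z), Z))))))))
  →28  S(S(S(S(S(S(add(add(add(SSSZ, Z), mul(Z, add(SSSZ, Z))), mul(add(Z, Z), Z))))))))
  →29  S(S(S(S(S(S(add(add(S(add(SSZ, Z)), mul(Z, add(SSSZ, Z))), mul(add(Z, Z), Z))))))))
  →30  S(S(S(S(S(S(add(S(add(add(SSZ, Z), mul(Z, add(SSSZ, Z)))), mul(add(Z, Z), Z))))))))
  →31  S(S(S(S(S(S(S(add(add(add(SSZ, Z), mul(Z, add(SSSZ, Z))), mul(add(Z, Z), Z)))))))))
  →32  S(S(S(S(S(S(S(add(add(S(add(SZ, Z)), mul(Z, add(SSSZ, Z))), mul(add(Z, Z), Z)))))))))
  →33  S(S(S(S(S(S(S(add(S(add(add(SZ, Z), mul(Z, add(SSSZ, Z)))), mul(add(Z, Z), Z)))))))))
  →34  S(S(S(S(S(S(S(S(add(add(add(SZ, Z), mul(Z, add(SSSZ, Z))), mul(add(Z, Z), Z))))))))))
  →35  S(S(S(S(S(S(S(S(add(add(S(add(Z, Z)), mul(Z, add(SSSZ, Z))), mul(add(Z, Z), Z))))))))))
  →36  S(S(S(S(S(S(S(S(add(S(add(add(Z, Z), mul(Z, add(SSSZ, Z)))), mul(add(Z, Z), Z))))))))))
  →37  S(S(S(S(S(S(S(S(S(add(add(add(Z, Z), mul(Z, add(SSSZ, Z))), mul(add(Z, Z), Z)))))))))))
  →38  S(S(S(S(S(S(S(S(S(add(add(Z, mul(Z, add(SSSZ, Z))), mul(add(Z, Z), Z)))))))))))
  →39  S(S(S(S(S(S(S(S(S(add(mul(Z, add(SSSZ, Z)), mul(add(Z, Z), Z)))))))))))
  →40  S(S(S(S(S(S(S(S(S(add(Z, mul(add(Z, Z), Z)))))))))))
  →41  S(S(S(S(S(S(S(S(S(mul(add(Z, Z), Z))))))))))
  →42  S(S(S(S(S(S(S(S(S(mul(Z, Z))))))))))
  →43  S^9(Z)

Answer: normal form = S^9(Z)  (in 43 steps)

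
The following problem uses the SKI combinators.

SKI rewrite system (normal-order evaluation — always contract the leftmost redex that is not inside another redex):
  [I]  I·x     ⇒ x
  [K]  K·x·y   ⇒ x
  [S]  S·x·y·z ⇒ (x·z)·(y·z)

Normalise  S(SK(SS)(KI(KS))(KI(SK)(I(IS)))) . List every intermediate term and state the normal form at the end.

  start: S(SK(SS)(KI(KS))(KI(SK)(I(IS))))
  [1] S(K(KI(KS))(SS(KI(KS)))(KI(SK)(I(IS))))
  [2] S(KI(KS)(KI(SK)(I(IS))))
  [3] S(I(KI(SK)(I(IS))))
  [4] S(KI(SK)(I(IS)))
  [5] S(I(I(IS)))
  [6] S(I(IS))
  [7] S(IS)
  [8] SS

Answer: normal form = SS  (in 8 steps)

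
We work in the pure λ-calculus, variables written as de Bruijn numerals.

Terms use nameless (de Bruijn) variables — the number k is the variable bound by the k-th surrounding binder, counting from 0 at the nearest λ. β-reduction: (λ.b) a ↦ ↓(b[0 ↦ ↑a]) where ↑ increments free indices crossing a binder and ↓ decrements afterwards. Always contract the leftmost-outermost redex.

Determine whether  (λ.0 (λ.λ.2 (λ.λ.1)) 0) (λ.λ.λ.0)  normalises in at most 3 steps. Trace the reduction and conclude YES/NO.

Answer: YES — reaches normal form λ.0 in 3 ≤ 3 steps

Derivation:
  start: (λ.0 (λ.λ.2 (λ.λ.1)) 0) (λ.λ.λ.0)
  →1  (λ.λ.λ.0) (λ.λ.(λ.λ.λ.0) (λ.λ.1)) (λ.λ.λ.0)
  →2  (λ.λ.0) (λ.λ.λ.0)
  →3  λ.0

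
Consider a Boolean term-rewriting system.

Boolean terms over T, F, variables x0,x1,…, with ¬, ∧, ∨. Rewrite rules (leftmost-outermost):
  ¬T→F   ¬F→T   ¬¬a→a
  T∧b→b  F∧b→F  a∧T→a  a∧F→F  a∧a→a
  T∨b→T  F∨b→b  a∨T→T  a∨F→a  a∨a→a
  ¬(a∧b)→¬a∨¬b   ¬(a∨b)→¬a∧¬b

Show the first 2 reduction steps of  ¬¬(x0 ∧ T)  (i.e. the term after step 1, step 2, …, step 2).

  start: ¬¬(x0 ∧ T)
  step 1: x0 ∧ T
  step 2: x0

Answer: after 2 steps: x0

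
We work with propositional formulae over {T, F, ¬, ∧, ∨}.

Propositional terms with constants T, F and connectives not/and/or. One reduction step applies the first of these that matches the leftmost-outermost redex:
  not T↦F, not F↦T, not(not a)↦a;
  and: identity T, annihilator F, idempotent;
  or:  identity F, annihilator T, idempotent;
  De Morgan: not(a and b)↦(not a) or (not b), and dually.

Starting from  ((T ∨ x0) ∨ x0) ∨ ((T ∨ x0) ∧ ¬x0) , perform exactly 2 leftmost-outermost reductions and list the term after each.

  start: ((T ∨ x0) ∨ x0) ∨ ((T ∨ x0) ∧ ¬x0)
  →1  (T ∨ x0) ∨ ((T ∨ x0) ∧ ¬x0)
  →2  T ∨ ((T ∨ x0) ∧ ¬x0)

Answer: after 2 steps: T ∨ ((T ∨ x0) ∧ ¬x0)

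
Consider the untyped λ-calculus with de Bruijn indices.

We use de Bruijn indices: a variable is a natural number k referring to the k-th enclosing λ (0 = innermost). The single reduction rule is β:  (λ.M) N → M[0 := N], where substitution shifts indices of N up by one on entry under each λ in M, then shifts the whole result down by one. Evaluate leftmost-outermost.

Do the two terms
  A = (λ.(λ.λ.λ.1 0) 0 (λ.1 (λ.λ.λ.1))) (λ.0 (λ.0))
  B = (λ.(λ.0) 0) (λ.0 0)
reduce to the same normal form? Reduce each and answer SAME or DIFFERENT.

Term A:
  start: (λ.(λ.λ.λ.1 0) 0 (λ.1 (λ.λ.λ.1))) (λ.0 (λ.0))
  step 1: (λ.λ.λ.1 0) (λ.0 (λ.0)) (λ.(λ.0 (λ.0)) (λ.λ.λ.1))
  step 2: (λ.λ.1 0) (λ.(λ.0 (λ.0)) (λ.λ.λ.1))
  step 3: λ.(λ.(λ.0 (λ.0)) (λ.λ.λ.1)) 0
  step 4: λ.(λ.0 (λ.0)) (λ.λ.λ.1)
  step 5: λ.(λ.λ.λ.1) (λ.0)
  step 6: λ.λ.λ.1

Term B:
  start: (λ.(λ.0) 0) (λ.0 0)
  step 1: (λ.0) (λ.0 0)
  step 2: λ.0 0

Answer: DIFFERENT — A ⇓ λ.λ.λ.1, B ⇓ λ.0 0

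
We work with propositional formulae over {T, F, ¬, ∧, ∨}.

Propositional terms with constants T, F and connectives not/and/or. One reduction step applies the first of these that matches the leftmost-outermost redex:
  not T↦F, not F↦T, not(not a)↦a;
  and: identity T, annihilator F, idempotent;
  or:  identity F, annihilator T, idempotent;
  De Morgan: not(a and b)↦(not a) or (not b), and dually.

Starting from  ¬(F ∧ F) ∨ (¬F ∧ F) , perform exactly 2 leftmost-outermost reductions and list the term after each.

Answer: after 2 steps: ¬F ∨ (¬F ∧ F)

Working:
  start: ¬(F ∧ F) ∨ (¬F ∧ F)
  step 1: (¬F ∨ ¬F) ∨ (¬F ∧ F)
  step 2: ¬F ∨ (¬F ∧ F)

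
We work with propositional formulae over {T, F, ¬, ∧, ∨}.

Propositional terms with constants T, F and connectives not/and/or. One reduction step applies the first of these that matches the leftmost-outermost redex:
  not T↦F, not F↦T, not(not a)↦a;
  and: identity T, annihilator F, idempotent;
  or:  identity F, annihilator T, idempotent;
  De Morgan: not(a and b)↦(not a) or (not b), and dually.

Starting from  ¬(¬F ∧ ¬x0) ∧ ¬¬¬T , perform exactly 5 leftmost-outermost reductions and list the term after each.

  start: ¬(¬F ∧ ¬x0) ∧ ¬¬¬T
  →1  (¬¬F ∨ ¬¬x0) ∧ ¬¬¬T
  →2  (F ∨ ¬¬x0) ∧ ¬¬¬T
  →3  ¬¬x0 ∧ ¬¬¬T
  →4  x0 ∧ ¬¬¬T
  →5  x0 ∧ ¬T

Answer: after 5 steps: x0 ∧ ¬T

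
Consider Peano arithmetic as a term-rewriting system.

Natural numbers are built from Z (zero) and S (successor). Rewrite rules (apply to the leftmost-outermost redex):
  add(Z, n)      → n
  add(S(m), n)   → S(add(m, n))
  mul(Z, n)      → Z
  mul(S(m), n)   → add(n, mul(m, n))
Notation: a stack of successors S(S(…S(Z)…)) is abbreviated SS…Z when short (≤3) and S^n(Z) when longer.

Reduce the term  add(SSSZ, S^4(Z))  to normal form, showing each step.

  start: add(SSSZ, S^4(Z))
  [1] S(add(SSZ, S^4(Z)))
  [2] S(S(add(SZ, S^4(Z))))
  [3] S(S(S(add(Z, S^4(Z)))))
  [4] S^7(Z)

Answer: normal form = S^7(Z)  (in 4 steps)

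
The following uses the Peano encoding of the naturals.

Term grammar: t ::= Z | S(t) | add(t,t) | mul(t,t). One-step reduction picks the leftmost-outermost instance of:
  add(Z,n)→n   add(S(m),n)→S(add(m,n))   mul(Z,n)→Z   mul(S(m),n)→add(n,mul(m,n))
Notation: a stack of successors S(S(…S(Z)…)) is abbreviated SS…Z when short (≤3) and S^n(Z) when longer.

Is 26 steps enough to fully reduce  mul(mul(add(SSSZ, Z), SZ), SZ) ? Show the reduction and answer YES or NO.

  start: mul(mul(add(SSSZ, Z), SZ), SZ)
  [1] mul(mul(S(add(SSZ, Z)), SZ), SZ)
  [2] mul(add(SZ, mul(add(SSZ, Z), SZ)), SZ)
  [3] mul(S(add(Z, mul(add(SSZ, Z), SZ))), SZ)
  [4] add(SZ, mul(add(Z, mul(add(SSZ, Z), SZ)), SZ))
  [5] S(add(Z, mul(add(Z, mul(add(SSZ, Z), SZ)), SZ)))
  [6] S(mul(add(Z, mul(add(SSZ, Z), SZ)), SZ))
  [7] S(mul(mul(add(SSZ, Z), SZ), SZ))
  [8] S(mul(mul(S(add(SZ, Z)), SZ), SZ))
  [9] S(mul(add(SZ, mul(add(SZ, Z), SZ)), SZ))
  [10] S(mul(S(add(Z, mul(add(SZ, Z), SZ))), SZ))
  [11] S(add(SZ, mul(add(Z, mul(add(SZ, Z), SZ)), SZ)))
  [12] S(S(add(Z, mul(add(Z, mul(add(SZ, Z), SZ)), SZ))))
  [13] S(S(mul(add(Z, mul(add(SZ, Z), SZ)), SZ)))
  [14] S(S(mul(mul(add(SZ, Z), SZ), SZ)))
  [15] S(S(mul(mul(S(add(Z, Z)), SZ), SZ)))
  [16] S(S(mul(add(SZ, mul(add(Z, Z), SZ)), SZ)))
  [17] S(S(mul(S(add(Z, mul(add(Z, Z), SZ))), SZ)))
  [18] S(S(add(SZ, mul(add(Z, mul(add(Z, Z), SZ)), SZ))))
  [19] S(S(S(add(Z, mul(add(Z, mul(add(Z, Z), SZ)), SZ)))))
  [20] S(S(S(mul(add(Z, mul(add(Z, Z), SZ)), SZ))))
  [21] S(S(S(mul(mul(add(Z, Z), SZ), SZ))))
  [22] S(S(S(mul(mul(Z, SZ), SZ))))
  [23] S(S(S(mul(Z, SZ))))
  [24] SSSZ

Answer: YES — reaches normal form SSSZ in 24 ≤ 26 steps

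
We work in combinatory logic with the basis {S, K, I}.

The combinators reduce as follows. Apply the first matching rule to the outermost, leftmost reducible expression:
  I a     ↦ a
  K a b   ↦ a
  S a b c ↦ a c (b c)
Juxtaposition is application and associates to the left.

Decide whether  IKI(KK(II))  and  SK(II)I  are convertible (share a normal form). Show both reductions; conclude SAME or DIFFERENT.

Term A:
  start: IKI(KK(II))
  [1] KI(KK(II))
  [2] I

Term B:
  start: SK(II)I
  [1] KI(III)
  [2] I

Answer: SAME — A ⇓ I, B ⇓ I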